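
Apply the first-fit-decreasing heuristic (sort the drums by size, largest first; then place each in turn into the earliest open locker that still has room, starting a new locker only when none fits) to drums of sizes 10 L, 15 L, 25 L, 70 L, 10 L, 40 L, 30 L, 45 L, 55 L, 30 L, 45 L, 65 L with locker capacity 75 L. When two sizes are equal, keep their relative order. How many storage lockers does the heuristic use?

6

Sorted descending: 70, 65, 55, 45, 45, 40, 30, 30, 25, 15, 10, 10.
  70 → locker 1 (new)  [load 70/75]
  65 → locker 2 (new)  [load 65/75]
  55 → locker 3 (new)  [load 55/75]
  45 → locker 4 (new)  [load 45/75]
  45 → locker 5 (new)  [load 45/75]
  40 → locker 6 (new)  [load 40/75]
  30 → locker 4  [load 75/75]
  30 → locker 5  [load 75/75]
  25 → locker 6  [load 65/75]
  15 → locker 3  [load 70/75]
  10 → locker 2  [load 75/75]
  10 → locker 6  [load 75/75]
6 storage lockers opened.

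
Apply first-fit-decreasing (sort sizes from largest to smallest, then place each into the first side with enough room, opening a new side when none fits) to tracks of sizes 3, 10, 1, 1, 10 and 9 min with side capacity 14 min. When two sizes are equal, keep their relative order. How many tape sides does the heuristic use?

Sorted descending: 10, 10, 9, 3, 1, 1.
  10 → side 1 (new)  [load 10/14]
  10 → side 2 (new)  [load 10/14]
  9 → side 3 (new)  [load 9/14]
  3 → side 1  [load 13/14]
  1 → side 1  [load 14/14]
  1 → side 2  [load 11/14]
3 tape sides opened.

3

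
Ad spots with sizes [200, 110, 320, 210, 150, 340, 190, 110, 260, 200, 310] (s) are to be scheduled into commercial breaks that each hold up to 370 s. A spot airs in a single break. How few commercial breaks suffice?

8

Total = 340 + 320 + 310 + 260 + 210 + 200 + 200 + 190 + 150 + 110 + 110 = 2400 s.
Lower bound: ⌈2400/370⌉ = 7 commercial breaks.
Also, 8 ad spots each exceed 185 s, and no two of those can share a break, so at least 8 commercial breaks are needed.
A packing using 8 commercial breaks:
  break 1: 340 = 340
  break 2: 320 = 320
  break 3: 310 = 310
  break 4: 260 + 110 = 370
  break 5: 210 + 150 = 360
  break 6: 200 + 110 = 310
  break 7: 200 = 200
  break 8: 190 = 190
This matches the lower bound, so 8 is optimal.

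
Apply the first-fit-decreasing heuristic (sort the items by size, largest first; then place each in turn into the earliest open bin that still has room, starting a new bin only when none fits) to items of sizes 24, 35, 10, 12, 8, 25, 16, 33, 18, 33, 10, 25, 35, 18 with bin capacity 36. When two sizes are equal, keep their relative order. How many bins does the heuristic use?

Sorted descending: 35, 35, 33, 33, 25, 25, 24, 18, 18, 16, 12, 10, 10, 8.
  35 → bin 1 (new)  [load 35/36]
  35 → bin 2 (new)  [load 35/36]
  33 → bin 3 (new)  [load 33/36]
  33 → bin 4 (new)  [load 33/36]
  25 → bin 5 (new)  [load 25/36]
  25 → bin 6 (new)  [load 25/36]
  24 → bin 7 (new)  [load 24/36]
  18 → bin 8 (new)  [load 18/36]
  18 → bin 8  [load 36/36]
  16 → bin 9 (new)  [load 16/36]
  12 → bin 7  [load 36/36]
  10 → bin 5  [load 35/36]
  10 → bin 6  [load 35/36]
  8 → bin 9  [load 24/36]
9 bins opened.

9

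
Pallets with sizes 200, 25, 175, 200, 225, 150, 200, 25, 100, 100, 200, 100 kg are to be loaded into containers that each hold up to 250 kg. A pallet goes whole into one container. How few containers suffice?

Total = 225 + 200 + 200 + 200 + 200 + 175 + 150 + 100 + 100 + 100 + 25 + 25 = 1700 kg.
Lower bound: ⌈1700/250⌉ = 7 containers.
A packing using 8 containers:
  container 1: 225 + 25 = 250
  container 2: 200 + 25 = 225
  container 3: 200 = 200
  container 4: 200 = 200
  container 5: 200 = 200
  container 6: 175 = 175
  container 7: 150 + 100 = 250
  container 8: 100 + 100 = 200
No arrangement into 7 containers stays within capacity, so 8 is optimal.

8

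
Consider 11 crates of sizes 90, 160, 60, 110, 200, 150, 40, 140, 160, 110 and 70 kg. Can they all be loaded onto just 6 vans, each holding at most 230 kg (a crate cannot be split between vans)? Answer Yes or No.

A valid assignment using 6 vans:
  van 1: 200 = 200
  van 2: 160 + 70 = 230
  van 3: 160 + 60 = 220
  van 4: 150 + 40 = 190
  van 5: 140 + 90 = 230
  van 6: 110 + 110 = 220
Every load is within 230 kg, so 6 vans suffice.

Yes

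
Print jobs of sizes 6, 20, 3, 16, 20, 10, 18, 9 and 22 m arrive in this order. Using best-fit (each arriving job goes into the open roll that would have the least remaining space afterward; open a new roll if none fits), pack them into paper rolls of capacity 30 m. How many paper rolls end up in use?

5

  6 → roll 1 (new)  [load 6/30]
  20 → roll 1  [load 26/30]
  3 → roll 1  [load 29/30]
  16 → roll 2 (new)  [load 16/30]
  20 → roll 3 (new)  [load 20/30]
  10 → roll 3  [load 30/30]
  18 → roll 4 (new)  [load 18/30]
  9 → roll 4  [load 27/30]
  22 → roll 5 (new)  [load 22/30]
5 paper rolls opened.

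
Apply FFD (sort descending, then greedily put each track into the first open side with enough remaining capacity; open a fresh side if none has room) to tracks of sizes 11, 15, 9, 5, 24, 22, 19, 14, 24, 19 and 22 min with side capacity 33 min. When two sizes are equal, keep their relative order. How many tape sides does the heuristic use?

7

Sorted descending: 24, 24, 22, 22, 19, 19, 15, 14, 11, 9, 5.
  24 → side 1 (new)  [load 24/33]
  24 → side 2 (new)  [load 24/33]
  22 → side 3 (new)  [load 22/33]
  22 → side 4 (new)  [load 22/33]
  19 → side 5 (new)  [load 19/33]
  19 → side 6 (new)  [load 19/33]
  15 → side 7 (new)  [load 15/33]
  14 → side 5  [load 33/33]
  11 → side 3  [load 33/33]
  9 → side 1  [load 33/33]
  5 → side 2  [load 29/33]
7 tape sides opened.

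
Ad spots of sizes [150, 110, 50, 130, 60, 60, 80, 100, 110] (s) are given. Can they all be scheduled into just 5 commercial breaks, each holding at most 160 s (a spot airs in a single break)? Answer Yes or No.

Total = 850 s; ⌈850/160⌉ = 6.
At least 6 commercial breaks are required, but only 5 are allowed.

No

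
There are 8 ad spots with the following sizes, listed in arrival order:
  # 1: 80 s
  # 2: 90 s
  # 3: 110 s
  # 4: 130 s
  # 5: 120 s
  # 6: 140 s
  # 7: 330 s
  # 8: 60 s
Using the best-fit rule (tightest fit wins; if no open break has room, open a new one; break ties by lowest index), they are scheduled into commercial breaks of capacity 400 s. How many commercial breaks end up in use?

3

  80 → break 1 (new)  [load 80/400]
  90 → break 1  [load 170/400]
  110 → break 1  [load 280/400]
  130 → break 2 (new)  [load 130/400]
  120 → break 1  [load 400/400]
  140 → break 2  [load 270/400]
  330 → break 3 (new)  [load 330/400]
  60 → break 3  [load 390/400]
3 commercial breaks opened.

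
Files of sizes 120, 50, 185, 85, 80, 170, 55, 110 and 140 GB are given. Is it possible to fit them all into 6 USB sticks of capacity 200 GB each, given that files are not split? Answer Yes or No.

Yes

A valid assignment using 6 USB sticks:
  USB stick 1: 185 = 185
  USB stick 2: 170 = 170
  USB stick 3: 140 + 55 = 195
  USB stick 4: 120 + 80 = 200
  USB stick 5: 110 + 85 = 195
  USB stick 6: 50 = 50
Every load is within 200 GB, so 6 USB sticks suffice.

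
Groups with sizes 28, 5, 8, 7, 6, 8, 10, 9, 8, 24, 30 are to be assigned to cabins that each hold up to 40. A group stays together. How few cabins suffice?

4

Total = 30 + 28 + 24 + 10 + 9 + 8 + 8 + 8 + 7 + 6 + 5 = 143.
Lower bound: ⌈143/40⌉ = 4 cabins.
A packing using 4 cabins:
  cabin 1: 30 + 10 = 40
  cabin 2: 28 + 9 = 37
  cabin 3: 24 + 8 + 8 = 40
  cabin 4: 8 + 7 + 6 + 5 = 26
This matches the lower bound, so 4 is optimal.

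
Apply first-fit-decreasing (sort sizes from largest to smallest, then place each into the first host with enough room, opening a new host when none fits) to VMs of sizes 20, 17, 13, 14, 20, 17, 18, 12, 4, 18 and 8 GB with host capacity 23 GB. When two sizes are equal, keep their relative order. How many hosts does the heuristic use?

Sorted descending: 20, 20, 18, 18, 17, 17, 14, 13, 12, 8, 4.
  20 → host 1 (new)  [load 20/23]
  20 → host 2 (new)  [load 20/23]
  18 → host 3 (new)  [load 18/23]
  18 → host 4 (new)  [load 18/23]
  17 → host 5 (new)  [load 17/23]
  17 → host 6 (new)  [load 17/23]
  14 → host 7 (new)  [load 14/23]
  13 → host 8 (new)  [load 13/23]
  12 → host 9 (new)  [load 12/23]
  8 → host 7  [load 22/23]
  4 → host 3  [load 22/23]
9 hosts opened.

9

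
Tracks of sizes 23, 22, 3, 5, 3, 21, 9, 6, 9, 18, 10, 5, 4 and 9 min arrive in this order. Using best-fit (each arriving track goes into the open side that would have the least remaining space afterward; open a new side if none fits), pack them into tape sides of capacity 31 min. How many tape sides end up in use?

  23 → side 1 (new)  [load 23/31]
  22 → side 2 (new)  [load 22/31]
  3 → side 1  [load 26/31]
  5 → side 1  [load 31/31]
  3 → side 2  [load 25/31]
  21 → side 3 (new)  [load 21/31]
  9 → side 3  [load 30/31]
  6 → side 2  [load 31/31]
  9 → side 4 (new)  [load 9/31]
  18 → side 4  [load 27/31]
  10 → side 5 (new)  [load 10/31]
  5 → side 5  [load 15/31]
  4 → side 4  [load 31/31]
  9 → side 5  [load 24/31]
5 tape sides opened.

5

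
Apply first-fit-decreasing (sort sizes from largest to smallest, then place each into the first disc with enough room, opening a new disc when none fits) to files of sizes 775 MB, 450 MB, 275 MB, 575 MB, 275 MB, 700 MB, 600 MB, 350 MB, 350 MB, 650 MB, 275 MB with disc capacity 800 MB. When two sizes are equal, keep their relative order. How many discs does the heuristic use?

Sorted descending: 775, 700, 650, 600, 575, 450, 350, 350, 275, 275, 275.
  775 → disc 1 (new)  [load 775/800]
  700 → disc 2 (new)  [load 700/800]
  650 → disc 3 (new)  [load 650/800]
  600 → disc 4 (new)  [load 600/800]
  575 → disc 5 (new)  [load 575/800]
  450 → disc 6 (new)  [load 450/800]
  350 → disc 6  [load 800/800]
  350 → disc 7 (new)  [load 350/800]
  275 → disc 7  [load 625/800]
  275 → disc 8 (new)  [load 275/800]
  275 → disc 8  [load 550/800]
8 discs opened.

8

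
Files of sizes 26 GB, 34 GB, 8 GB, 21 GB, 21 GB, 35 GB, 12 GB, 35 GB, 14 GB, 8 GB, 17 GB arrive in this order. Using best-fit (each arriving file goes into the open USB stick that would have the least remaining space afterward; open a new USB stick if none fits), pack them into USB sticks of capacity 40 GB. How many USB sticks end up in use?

  26 → USB stick 1 (new)  [load 26/40]
  34 → USB stick 2 (new)  [load 34/40]
  8 → USB stick 1  [load 34/40]
  21 → USB stick 3 (new)  [load 21/40]
  21 → USB stick 4 (new)  [load 21/40]
  35 → USB stick 5 (new)  [load 35/40]
  12 → USB stick 3  [load 33/40]
  35 → USB stick 6 (new)  [load 35/40]
  14 → USB stick 4  [load 35/40]
  8 → USB stick 7 (new)  [load 8/40]
  17 → USB stick 7  [load 25/40]
7 USB sticks opened.

7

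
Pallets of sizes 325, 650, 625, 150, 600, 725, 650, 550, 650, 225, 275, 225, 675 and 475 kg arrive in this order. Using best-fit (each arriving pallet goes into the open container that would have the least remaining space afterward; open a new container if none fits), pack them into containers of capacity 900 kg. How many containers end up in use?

  325 → container 1 (new)  [load 325/900]
  650 → container 2 (new)  [load 650/900]
  625 → container 3 (new)  [load 625/900]
  150 → container 2  [load 800/900]
  600 → container 4 (new)  [load 600/900]
  725 → container 5 (new)  [load 725/900]
  650 → container 6 (new)  [load 650/900]
  550 → container 1  [load 875/900]
  650 → container 7 (new)  [load 650/900]
  225 → container 6  [load 875/900]
  275 → container 3  [load 900/900]
  225 → container 7  [load 875/900]
  675 → container 8 (new)  [load 675/900]
  475 → container 9 (new)  [load 475/900]
9 containers opened.

9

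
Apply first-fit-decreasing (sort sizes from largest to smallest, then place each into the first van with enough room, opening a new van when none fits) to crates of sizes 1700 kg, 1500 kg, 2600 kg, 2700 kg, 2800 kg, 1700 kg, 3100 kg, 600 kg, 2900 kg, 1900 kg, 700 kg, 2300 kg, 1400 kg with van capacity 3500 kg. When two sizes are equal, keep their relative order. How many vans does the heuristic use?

Sorted descending: 3100, 2900, 2800, 2700, 2600, 2300, 1900, 1700, 1700, 1500, 1400, 700, 600.
  3100 → van 1 (new)  [load 3100/3500]
  2900 → van 2 (new)  [load 2900/3500]
  2800 → van 3 (new)  [load 2800/3500]
  2700 → van 4 (new)  [load 2700/3500]
  2600 → van 5 (new)  [load 2600/3500]
  2300 → van 6 (new)  [load 2300/3500]
  1900 → van 7 (new)  [load 1900/3500]
  1700 → van 8 (new)  [load 1700/3500]
  1700 → van 8  [load 3400/3500]
  1500 → van 7  [load 3400/3500]
  1400 → van 9 (new)  [load 1400/3500]
  700 → van 3  [load 3500/3500]
  600 → van 2  [load 3500/3500]
9 vans opened.

9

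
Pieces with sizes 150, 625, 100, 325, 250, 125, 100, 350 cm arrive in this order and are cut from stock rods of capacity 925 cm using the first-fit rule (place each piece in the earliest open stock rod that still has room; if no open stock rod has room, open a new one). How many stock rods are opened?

3

  150 → stock rod 1 (new)  [load 150/925]
  625 → stock rod 1  [load 775/925]
  100 → stock rod 1  [load 875/925]
  325 → stock rod 2 (new)  [load 325/925]
  250 → stock rod 2  [load 575/925]
  125 → stock rod 2  [load 700/925]
  100 → stock rod 2  [load 800/925]
  350 → stock rod 3 (new)  [load 350/925]
3 stock rods opened.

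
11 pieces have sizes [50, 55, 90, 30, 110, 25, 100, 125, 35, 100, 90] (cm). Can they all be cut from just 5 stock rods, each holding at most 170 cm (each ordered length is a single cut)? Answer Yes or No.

Total = 810 cm; ⌈810/170⌉ = 5.
6 pieces each exceed half the capacity and cannot share a stock rod, forcing at least 6 stock rods.
At least 6 stock rods are required, but only 5 are allowed.

No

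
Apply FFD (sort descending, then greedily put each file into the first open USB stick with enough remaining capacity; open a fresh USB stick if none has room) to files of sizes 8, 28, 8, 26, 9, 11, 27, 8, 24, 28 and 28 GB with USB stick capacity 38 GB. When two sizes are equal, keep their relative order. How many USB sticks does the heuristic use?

Sorted descending: 28, 28, 28, 27, 26, 24, 11, 9, 8, 8, 8.
  28 → USB stick 1 (new)  [load 28/38]
  28 → USB stick 2 (new)  [load 28/38]
  28 → USB stick 3 (new)  [load 28/38]
  27 → USB stick 4 (new)  [load 27/38]
  26 → USB stick 5 (new)  [load 26/38]
  24 → USB stick 6 (new)  [load 24/38]
  11 → USB stick 4  [load 38/38]
  9 → USB stick 1  [load 37/38]
  8 → USB stick 2  [load 36/38]
  8 → USB stick 3  [load 36/38]
  8 → USB stick 5  [load 34/38]
6 USB sticks opened.

6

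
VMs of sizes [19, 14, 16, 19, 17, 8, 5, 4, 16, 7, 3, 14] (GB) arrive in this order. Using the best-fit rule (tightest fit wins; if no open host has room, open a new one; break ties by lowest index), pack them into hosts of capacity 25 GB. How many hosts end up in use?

  19 → host 1 (new)  [load 19/25]
  14 → host 2 (new)  [load 14/25]
  16 → host 3 (new)  [load 16/25]
  19 → host 4 (new)  [load 19/25]
  17 → host 5 (new)  [load 17/25]
  8 → host 5  [load 25/25]
  5 → host 1  [load 24/25]
  4 → host 4  [load 23/25]
  16 → host 6 (new)  [load 16/25]
  7 → host 3  [load 23/25]
  3 → host 6  [load 19/25]
  14 → host 7 (new)  [load 14/25]
7 hosts opened.

7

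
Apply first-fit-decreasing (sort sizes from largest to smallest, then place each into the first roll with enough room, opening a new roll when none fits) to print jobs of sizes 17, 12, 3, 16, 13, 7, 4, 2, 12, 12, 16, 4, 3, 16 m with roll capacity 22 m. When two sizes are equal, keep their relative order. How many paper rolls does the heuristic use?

Sorted descending: 17, 16, 16, 16, 13, 12, 12, 12, 7, 4, 4, 3, 3, 2.
  17 → roll 1 (new)  [load 17/22]
  16 → roll 2 (new)  [load 16/22]
  16 → roll 3 (new)  [load 16/22]
  16 → roll 4 (new)  [load 16/22]
  13 → roll 5 (new)  [load 13/22]
  12 → roll 6 (new)  [load 12/22]
  12 → roll 7 (new)  [load 12/22]
  12 → roll 8 (new)  [load 12/22]
  7 → roll 5  [load 20/22]
  4 → roll 1  [load 21/22]
  4 → roll 2  [load 20/22]
  3 → roll 3  [load 19/22]
  3 → roll 3  [load 22/22]
  2 → roll 2  [load 22/22]
8 paper rolls opened.

8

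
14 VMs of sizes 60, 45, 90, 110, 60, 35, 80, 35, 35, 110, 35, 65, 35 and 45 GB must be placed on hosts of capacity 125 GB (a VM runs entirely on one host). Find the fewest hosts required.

8

Total = 110 + 110 + 90 + 80 + 65 + 60 + 60 + 45 + 45 + 35 + 35 + 35 + 35 + 35 = 840 GB.
Lower bound: ⌈840/125⌉ = 7 hosts.
A packing using 8 hosts:
  host 1: 110 = 110
  host 2: 110 = 110
  host 3: 90 + 35 = 125
  host 4: 80 + 45 = 125
  host 5: 65 + 60 = 125
  host 6: 60 + 45 = 105
  host 7: 35 + 35 + 35 = 105
  host 8: 35 = 35
No arrangement into 7 hosts stays within capacity, so 8 is optimal.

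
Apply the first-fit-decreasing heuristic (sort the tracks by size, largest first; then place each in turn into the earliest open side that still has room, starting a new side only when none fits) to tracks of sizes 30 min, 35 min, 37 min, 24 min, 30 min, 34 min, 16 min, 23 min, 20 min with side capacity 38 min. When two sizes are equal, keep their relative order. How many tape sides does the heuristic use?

Sorted descending: 37, 35, 34, 30, 30, 24, 23, 20, 16.
  37 → side 1 (new)  [load 37/38]
  35 → side 2 (new)  [load 35/38]
  34 → side 3 (new)  [load 34/38]
  30 → side 4 (new)  [load 30/38]
  30 → side 5 (new)  [load 30/38]
  24 → side 6 (new)  [load 24/38]
  23 → side 7 (new)  [load 23/38]
  20 → side 8 (new)  [load 20/38]
  16 → side 8  [load 36/38]
8 tape sides opened.

8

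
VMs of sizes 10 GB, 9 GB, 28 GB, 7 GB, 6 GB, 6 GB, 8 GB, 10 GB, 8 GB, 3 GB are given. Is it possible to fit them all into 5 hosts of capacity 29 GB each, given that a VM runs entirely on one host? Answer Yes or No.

Yes

A valid assignment using 4 hosts:
  host 1: 28 = 28
  host 2: 10 + 10 + 9 = 29
  host 3: 8 + 8 + 7 + 6 = 29
  host 4: 6 + 3 = 9
That uses only 4 ≤ 5, so 5 hosts are enough.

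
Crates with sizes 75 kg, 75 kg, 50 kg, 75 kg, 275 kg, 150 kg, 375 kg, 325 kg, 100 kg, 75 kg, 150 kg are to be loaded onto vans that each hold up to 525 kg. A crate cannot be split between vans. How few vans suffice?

4

Total = 375 + 325 + 275 + 150 + 150 + 100 + 75 + 75 + 75 + 75 + 50 = 1725 kg.
Lower bound: ⌈1725/525⌉ = 4 vans.
A packing using 4 vans:
  van 1: 375 + 150 = 525
  van 2: 325 + 150 + 50 = 525
  van 3: 275 + 100 + 75 + 75 = 525
  van 4: 75 + 75 = 150
This matches the lower bound, so 4 is optimal.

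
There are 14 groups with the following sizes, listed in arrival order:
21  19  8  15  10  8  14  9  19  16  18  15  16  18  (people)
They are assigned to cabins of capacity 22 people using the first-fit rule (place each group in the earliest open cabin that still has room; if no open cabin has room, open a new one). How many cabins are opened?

12

  21 → cabin 1 (new)  [load 21/22]
  19 → cabin 2 (new)  [load 19/22]
  8 → cabin 3 (new)  [load 8/22]
  15 → cabin 4 (new)  [load 15/22]
  10 → cabin 3  [load 18/22]
  8 → cabin 5 (new)  [load 8/22]
  14 → cabin 5  [load 22/22]
  9 → cabin 6 (new)  [load 9/22]
  19 → cabin 7 (new)  [load 19/22]
  16 → cabin 8 (new)  [load 16/22]
  18 → cabin 9 (new)  [load 18/22]
  15 → cabin 10 (new)  [load 15/22]
  16 → cabin 11 (new)  [load 16/22]
  18 → cabin 12 (new)  [load 18/22]
12 cabins opened.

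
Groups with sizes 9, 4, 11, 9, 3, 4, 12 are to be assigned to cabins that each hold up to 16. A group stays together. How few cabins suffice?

Total = 12 + 11 + 9 + 9 + 4 + 4 + 3 = 52.
Lower bound: ⌈52/16⌉ = 4 cabins.
A packing using 4 cabins:
  cabin 1: 12 + 4 = 16
  cabin 2: 11 + 4 = 15
  cabin 3: 9 + 3 = 12
  cabin 4: 9 = 9
This matches the lower bound, so 4 is optimal.

4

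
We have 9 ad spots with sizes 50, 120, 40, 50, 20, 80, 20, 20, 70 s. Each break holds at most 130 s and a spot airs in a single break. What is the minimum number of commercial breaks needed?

4

Total = 120 + 80 + 70 + 50 + 50 + 40 + 20 + 20 + 20 = 470 s.
Lower bound: ⌈470/130⌉ = 4 commercial breaks.
A packing using 4 commercial breaks:
  break 1: 120 = 120
  break 2: 80 + 50 = 130
  break 3: 70 + 50 = 120
  break 4: 40 + 20 + 20 + 20 = 100
This matches the lower bound, so 4 is optimal.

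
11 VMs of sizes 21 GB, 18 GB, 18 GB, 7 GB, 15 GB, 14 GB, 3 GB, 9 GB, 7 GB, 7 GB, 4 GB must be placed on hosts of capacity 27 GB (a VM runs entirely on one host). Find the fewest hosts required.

Total = 21 + 18 + 18 + 15 + 14 + 9 + 7 + 7 + 7 + 4 + 3 = 123 GB.
Lower bound: ⌈123/27⌉ = 5 hosts.
A packing using 5 hosts:
  host 1: 21 + 4 = 25
  host 2: 18 + 9 = 27
  host 3: 18 + 7 = 25
  host 4: 15 + 7 + 3 = 25
  host 5: 14 + 7 = 21
This matches the lower bound, so 5 is optimal.

5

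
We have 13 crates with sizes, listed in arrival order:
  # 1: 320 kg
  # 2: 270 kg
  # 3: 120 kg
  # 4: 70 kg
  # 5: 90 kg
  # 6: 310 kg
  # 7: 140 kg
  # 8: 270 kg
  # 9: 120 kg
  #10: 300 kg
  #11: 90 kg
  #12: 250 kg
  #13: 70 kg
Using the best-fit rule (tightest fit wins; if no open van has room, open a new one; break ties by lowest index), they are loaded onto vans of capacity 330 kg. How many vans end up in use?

9

  320 → van 1 (new)  [load 320/330]
  270 → van 2 (new)  [load 270/330]
  120 → van 3 (new)  [load 120/330]
  70 → van 3  [load 190/330]
  90 → van 3  [load 280/330]
  310 → van 4 (new)  [load 310/330]
  140 → van 5 (new)  [load 140/330]
  270 → van 6 (new)  [load 270/330]
  120 → van 5  [load 260/330]
  300 → van 7 (new)  [load 300/330]
  90 → van 8 (new)  [load 90/330]
  250 → van 9 (new)  [load 250/330]
  70 → van 5  [load 330/330]
9 vans opened.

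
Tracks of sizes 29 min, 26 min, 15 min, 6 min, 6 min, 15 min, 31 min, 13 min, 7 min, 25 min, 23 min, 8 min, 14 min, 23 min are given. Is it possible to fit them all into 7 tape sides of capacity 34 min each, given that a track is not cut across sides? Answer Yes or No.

No

Total = 241 min; ⌈241/34⌉ = 8.
At least 8 tape sides are required, but only 7 are allowed.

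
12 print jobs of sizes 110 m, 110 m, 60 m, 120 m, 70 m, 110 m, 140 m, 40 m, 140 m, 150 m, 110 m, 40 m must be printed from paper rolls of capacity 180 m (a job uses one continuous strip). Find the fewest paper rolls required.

8

Total = 150 + 140 + 140 + 120 + 110 + 110 + 110 + 110 + 70 + 60 + 40 + 40 = 1200 m.
Lower bound: ⌈1200/180⌉ = 7 paper rolls.
Also, 8 print jobs each exceed 90 m, and no two of those can share a roll, so at least 8 paper rolls are needed.
A packing using 8 paper rolls:
  roll 1: 150 = 150
  roll 2: 140 + 40 = 180
  roll 3: 140 + 40 = 180
  roll 4: 120 + 60 = 180
  roll 5: 110 + 70 = 180
  roll 6: 110 = 110
  roll 7: 110 = 110
  roll 8: 110 = 110
This matches the lower bound, so 8 is optimal.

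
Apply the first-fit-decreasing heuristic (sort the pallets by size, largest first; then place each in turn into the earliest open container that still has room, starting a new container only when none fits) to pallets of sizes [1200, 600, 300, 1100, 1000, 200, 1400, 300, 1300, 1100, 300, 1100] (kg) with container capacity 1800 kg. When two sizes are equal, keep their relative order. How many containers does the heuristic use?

7

Sorted descending: 1400, 1300, 1200, 1100, 1100, 1100, 1000, 600, 300, 300, 300, 200.
  1400 → container 1 (new)  [load 1400/1800]
  1300 → container 2 (new)  [load 1300/1800]
  1200 → container 3 (new)  [load 1200/1800]
  1100 → container 4 (new)  [load 1100/1800]
  1100 → container 5 (new)  [load 1100/1800]
  1100 → container 6 (new)  [load 1100/1800]
  1000 → container 7 (new)  [load 1000/1800]
  600 → container 3  [load 1800/1800]
  300 → container 1  [load 1700/1800]
  300 → container 2  [load 1600/1800]
  300 → container 4  [load 1400/1800]
  200 → container 2  [load 1800/1800]
7 containers opened.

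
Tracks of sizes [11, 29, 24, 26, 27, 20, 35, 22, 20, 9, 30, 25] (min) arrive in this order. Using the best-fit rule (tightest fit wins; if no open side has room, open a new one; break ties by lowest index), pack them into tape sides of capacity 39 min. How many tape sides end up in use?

  11 → side 1 (new)  [load 11/39]
  29 → side 2 (new)  [load 29/39]
  24 → side 1  [load 35/39]
  26 → side 3 (new)  [load 26/39]
  27 → side 4 (new)  [load 27/39]
  20 → side 5 (new)  [load 20/39]
  35 → side 6 (new)  [load 35/39]
  22 → side 7 (new)  [load 22/39]
  20 → side 8 (new)  [load 20/39]
  9 → side 2  [load 38/39]
  30 → side 9 (new)  [load 30/39]
  25 → side 10 (new)  [load 25/39]
10 tape sides opened.

10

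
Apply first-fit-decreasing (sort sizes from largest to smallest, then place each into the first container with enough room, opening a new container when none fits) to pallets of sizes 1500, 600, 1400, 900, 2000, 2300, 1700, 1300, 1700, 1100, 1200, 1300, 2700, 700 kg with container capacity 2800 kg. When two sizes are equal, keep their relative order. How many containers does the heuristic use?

8

Sorted descending: 2700, 2300, 2000, 1700, 1700, 1500, 1400, 1300, 1300, 1200, 1100, 900, 700, 600.
  2700 → container 1 (new)  [load 2700/2800]
  2300 → container 2 (new)  [load 2300/2800]
  2000 → container 3 (new)  [load 2000/2800]
  1700 → container 4 (new)  [load 1700/2800]
  1700 → container 5 (new)  [load 1700/2800]
  1500 → container 6 (new)  [load 1500/2800]
  1400 → container 7 (new)  [load 1400/2800]
  1300 → container 6  [load 2800/2800]
  1300 → container 7  [load 2700/2800]
  1200 → container 8 (new)  [load 1200/2800]
  1100 → container 4  [load 2800/2800]
  900 → container 5  [load 2600/2800]
  700 → container 3  [load 2700/2800]
  600 → container 8  [load 1800/2800]
8 containers opened.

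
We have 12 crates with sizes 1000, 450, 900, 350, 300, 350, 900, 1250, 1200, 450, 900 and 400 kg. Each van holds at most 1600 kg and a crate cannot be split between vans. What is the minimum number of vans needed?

6

Total = 1250 + 1200 + 1000 + 900 + 900 + 900 + 450 + 450 + 400 + 350 + 350 + 300 = 8450 kg.
Lower bound: ⌈8450/1600⌉ = 6 vans.
A packing using 6 vans:
  van 1: 1250 + 350 = 1600
  van 2: 1200 + 400 = 1600
  van 3: 1000 + 450 = 1450
  van 4: 900 + 450 = 1350
  van 5: 900 + 350 + 300 = 1550
  van 6: 900 = 900
This matches the lower bound, so 6 is optimal.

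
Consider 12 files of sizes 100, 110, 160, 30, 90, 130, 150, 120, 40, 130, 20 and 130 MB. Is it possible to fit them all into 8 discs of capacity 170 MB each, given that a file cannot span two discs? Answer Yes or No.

No

Total = 1210 MB; ⌈1210/170⌉ = 8.
9 files each exceed half the capacity and cannot share a disc, forcing at least 9 discs.
At least 9 discs are required, but only 8 are allowed.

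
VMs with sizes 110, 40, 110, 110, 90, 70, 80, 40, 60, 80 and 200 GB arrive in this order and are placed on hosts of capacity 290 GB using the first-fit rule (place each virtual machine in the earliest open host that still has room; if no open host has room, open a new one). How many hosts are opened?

  110 → host 1 (new)  [load 110/290]
  40 → host 1  [load 150/290]
  110 → host 1  [load 260/290]
  110 → host 2 (new)  [load 110/290]
  90 → host 2  [load 200/290]
  70 → host 2  [load 270/290]
  80 → host 3 (new)  [load 80/290]
  40 → host 3  [load 120/290]
  60 → host 3  [load 180/290]
  80 → host 3  [load 260/290]
  200 → host 4 (new)  [load 200/290]
4 hosts opened.

4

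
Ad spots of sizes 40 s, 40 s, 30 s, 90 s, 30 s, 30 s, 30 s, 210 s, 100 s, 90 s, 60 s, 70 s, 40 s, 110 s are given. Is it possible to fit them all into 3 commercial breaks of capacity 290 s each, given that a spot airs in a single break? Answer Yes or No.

No

Total = 970 s; ⌈970/290⌉ = 4.
At least 4 commercial breaks are required, but only 3 are allowed.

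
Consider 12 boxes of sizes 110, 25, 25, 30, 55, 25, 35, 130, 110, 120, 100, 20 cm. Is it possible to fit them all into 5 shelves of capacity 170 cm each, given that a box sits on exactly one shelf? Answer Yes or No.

Yes

A valid assignment using 5 shelves:
  shelf 1: 130 + 35 = 165
  shelf 2: 120 + 30 + 20 = 170
  shelf 3: 110 + 55 = 165
  shelf 4: 110 + 25 + 25 = 160
  shelf 5: 100 + 25 = 125
Every load is within 170 cm, so 5 shelves suffice.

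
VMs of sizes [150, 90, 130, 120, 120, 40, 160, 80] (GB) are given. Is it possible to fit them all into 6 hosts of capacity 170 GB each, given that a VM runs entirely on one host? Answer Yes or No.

A valid assignment using 6 hosts:
  host 1: 160 = 160
  host 2: 150 = 150
  host 3: 130 + 40 = 170
  host 4: 120 = 120
  host 5: 120 = 120
  host 6: 90 + 80 = 170
Every load is within 170 GB, so 6 hosts suffice.

Yes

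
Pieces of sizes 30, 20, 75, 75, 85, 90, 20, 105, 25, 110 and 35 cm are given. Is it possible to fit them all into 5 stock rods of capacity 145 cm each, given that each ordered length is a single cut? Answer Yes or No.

No

Total = 670 cm; ⌈670/145⌉ = 5.
6 pieces each exceed half the capacity and cannot share a stock rod, forcing at least 6 stock rods.
At least 6 stock rods are required, but only 5 are allowed.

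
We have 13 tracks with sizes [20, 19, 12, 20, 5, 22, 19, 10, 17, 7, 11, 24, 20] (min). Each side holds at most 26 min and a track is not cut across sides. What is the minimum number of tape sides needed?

Total = 24 + 22 + 20 + 20 + 20 + 19 + 19 + 17 + 12 + 11 + 10 + 7 + 5 = 206 min.
Lower bound: ⌈206/26⌉ = 8 tape sides.
A packing using 10 tape sides:
  side 1: 24 = 24
  side 2: 22 = 22
  side 3: 20 + 5 = 25
  side 4: 20 = 20
  side 5: 20 = 20
  side 6: 19 + 7 = 26
  side 7: 19 = 19
  side 8: 17 = 17
  side 9: 12 + 11 = 23
  side 10: 10 = 10
No arrangement into 9 tape sides stays within capacity, so 10 is optimal.

10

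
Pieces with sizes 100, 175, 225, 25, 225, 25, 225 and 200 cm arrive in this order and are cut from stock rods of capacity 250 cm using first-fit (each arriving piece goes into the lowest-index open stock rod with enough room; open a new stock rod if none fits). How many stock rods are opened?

6

  100 → stock rod 1 (new)  [load 100/250]
  175 → stock rod 2 (new)  [load 175/250]
  225 → stock rod 3 (new)  [load 225/250]
  25 → stock rod 1  [load 125/250]
  225 → stock rod 4 (new)  [load 225/250]
  25 → stock rod 1  [load 150/250]
  225 → stock rod 5 (new)  [load 225/250]
  200 → stock rod 6 (new)  [load 200/250]
6 stock rods opened.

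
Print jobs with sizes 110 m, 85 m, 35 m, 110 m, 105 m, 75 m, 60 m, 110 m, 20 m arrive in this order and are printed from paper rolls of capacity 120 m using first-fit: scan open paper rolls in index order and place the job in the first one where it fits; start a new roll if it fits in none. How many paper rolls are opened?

7

  110 → roll 1 (new)  [load 110/120]
  85 → roll 2 (new)  [load 85/120]
  35 → roll 2  [load 120/120]
  110 → roll 3 (new)  [load 110/120]
  105 → roll 4 (new)  [load 105/120]
  75 → roll 5 (new)  [load 75/120]
  60 → roll 6 (new)  [load 60/120]
  110 → roll 7 (new)  [load 110/120]
  20 → roll 5  [load 95/120]
7 paper rolls opened.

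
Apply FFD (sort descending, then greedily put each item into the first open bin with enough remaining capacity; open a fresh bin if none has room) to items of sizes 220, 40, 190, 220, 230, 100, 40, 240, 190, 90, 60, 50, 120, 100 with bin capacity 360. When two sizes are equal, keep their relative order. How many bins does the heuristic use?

Sorted descending: 240, 230, 220, 220, 190, 190, 120, 100, 100, 90, 60, 50, 40, 40.
  240 → bin 1 (new)  [load 240/360]
  230 → bin 2 (new)  [load 230/360]
  220 → bin 3 (new)  [load 220/360]
  220 → bin 4 (new)  [load 220/360]
  190 → bin 5 (new)  [load 190/360]
  190 → bin 6 (new)  [load 190/360]
  120 → bin 1  [load 360/360]
  100 → bin 2  [load 330/360]
  100 → bin 3  [load 320/360]
  90 → bin 4  [load 310/360]
  60 → bin 5  [load 250/360]
  50 → bin 4  [load 360/360]
  40 → bin 3  [load 360/360]
  40 → bin 5  [load 290/360]
6 bins opened.

6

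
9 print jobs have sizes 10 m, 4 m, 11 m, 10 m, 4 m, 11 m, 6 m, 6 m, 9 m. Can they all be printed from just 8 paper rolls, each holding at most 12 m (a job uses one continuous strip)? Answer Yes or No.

A valid assignment using 7 paper rolls:
  roll 1: 11 = 11
  roll 2: 11 = 11
  roll 3: 10 = 10
  roll 4: 10 = 10
  roll 5: 9 = 9
  roll 6: 6 + 6 = 12
  roll 7: 4 + 4 = 8
That uses only 7 ≤ 8, so 8 paper rolls are enough.

Yes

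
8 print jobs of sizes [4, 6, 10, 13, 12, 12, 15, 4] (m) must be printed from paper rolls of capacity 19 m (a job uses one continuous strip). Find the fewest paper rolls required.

5

Total = 15 + 13 + 12 + 12 + 10 + 6 + 4 + 4 = 76 m.
Lower bound: ⌈76/19⌉ = 4 paper rolls.
Also, 5 print jobs each exceed 19/2 m, and no two of those can share a roll, so at least 5 paper rolls are needed.
A packing using 5 paper rolls:
  roll 1: 15 + 4 = 19
  roll 2: 13 + 6 = 19
  roll 3: 12 + 4 = 16
  roll 4: 12 = 12
  roll 5: 10 = 10
This matches the lower bound, so 5 is optimal.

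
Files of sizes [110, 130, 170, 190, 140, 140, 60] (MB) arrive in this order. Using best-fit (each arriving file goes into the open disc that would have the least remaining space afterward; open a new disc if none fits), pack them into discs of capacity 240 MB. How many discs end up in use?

5

  110 → disc 1 (new)  [load 110/240]
  130 → disc 1  [load 240/240]
  170 → disc 2 (new)  [load 170/240]
  190 → disc 3 (new)  [load 190/240]
  140 → disc 4 (new)  [load 140/240]
  140 → disc 5 (new)  [load 140/240]
  60 → disc 2  [load 230/240]
5 discs opened.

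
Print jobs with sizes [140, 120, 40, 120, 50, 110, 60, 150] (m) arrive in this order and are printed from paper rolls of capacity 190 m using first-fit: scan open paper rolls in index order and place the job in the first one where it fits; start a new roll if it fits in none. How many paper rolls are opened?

  140 → roll 1 (new)  [load 140/190]
  120 → roll 2 (new)  [load 120/190]
  40 → roll 1  [load 180/190]
  120 → roll 3 (new)  [load 120/190]
  50 → roll 2  [load 170/190]
  110 → roll 4 (new)  [load 110/190]
  60 → roll 3  [load 180/190]
  150 → roll 5 (new)  [load 150/190]
5 paper rolls opened.

5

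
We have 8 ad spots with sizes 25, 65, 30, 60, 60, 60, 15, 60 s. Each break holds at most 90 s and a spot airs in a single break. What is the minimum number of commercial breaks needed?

Total = 65 + 60 + 60 + 60 + 60 + 30 + 25 + 15 = 375 s.
Lower bound: ⌈375/90⌉ = 5 commercial breaks.
A packing using 5 commercial breaks:
  break 1: 65 + 25 = 90
  break 2: 60 + 30 = 90
  break 3: 60 + 15 = 75
  break 4: 60 = 60
  break 5: 60 = 60
This matches the lower bound, so 5 is optimal.

5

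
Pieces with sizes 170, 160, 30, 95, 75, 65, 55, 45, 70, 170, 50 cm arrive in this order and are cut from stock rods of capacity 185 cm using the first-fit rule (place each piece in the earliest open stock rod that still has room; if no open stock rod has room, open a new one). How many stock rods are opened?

  170 → stock rod 1 (new)  [load 170/185]
  160 → stock rod 2 (new)  [load 160/185]
  30 → stock rod 3 (new)  [load 30/185]
  95 → stock rod 3  [load 125/185]
  75 → stock rod 4 (new)  [load 75/185]
  65 → stock rod 4  [load 140/185]
  55 → stock rod 3  [load 180/185]
  45 → stock rod 4  [load 185/185]
  70 → stock rod 5 (new)  [load 70/185]
  170 → stock rod 6 (new)  [load 170/185]
  50 → stock rod 5  [load 120/185]
6 stock rods opened.

6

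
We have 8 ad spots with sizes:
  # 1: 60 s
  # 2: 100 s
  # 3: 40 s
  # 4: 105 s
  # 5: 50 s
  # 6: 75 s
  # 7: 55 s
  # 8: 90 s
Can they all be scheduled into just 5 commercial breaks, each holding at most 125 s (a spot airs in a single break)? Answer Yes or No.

Total = 575 s; ⌈575/125⌉ = 5.
The bound of 5 does not rule out 5, but exhaustive search shows no assignment into 5 commercial breaks of capacity 125 s exists — the minimum is 6.

No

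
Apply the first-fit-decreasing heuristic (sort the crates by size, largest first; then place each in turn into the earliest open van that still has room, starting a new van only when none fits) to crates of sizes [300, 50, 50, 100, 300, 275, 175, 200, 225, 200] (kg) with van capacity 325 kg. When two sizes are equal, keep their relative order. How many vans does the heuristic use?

7

Sorted descending: 300, 300, 275, 225, 200, 200, 175, 100, 50, 50.
  300 → van 1 (new)  [load 300/325]
  300 → van 2 (new)  [load 300/325]
  275 → van 3 (new)  [load 275/325]
  225 → van 4 (new)  [load 225/325]
  200 → van 5 (new)  [load 200/325]
  200 → van 6 (new)  [load 200/325]
  175 → van 7 (new)  [load 175/325]
  100 → van 4  [load 325/325]
  50 → van 3  [load 325/325]
  50 → van 5  [load 250/325]
7 vans opened.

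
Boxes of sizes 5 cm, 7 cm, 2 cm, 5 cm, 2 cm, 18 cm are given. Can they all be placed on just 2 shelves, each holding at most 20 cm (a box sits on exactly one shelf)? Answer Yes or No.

A valid assignment using 2 shelves:
  shelf 1: 18 + 2 = 20
  shelf 2: 7 + 5 + 5 + 2 = 19
Every load is within 20 cm, so 2 shelves suffice.

Yes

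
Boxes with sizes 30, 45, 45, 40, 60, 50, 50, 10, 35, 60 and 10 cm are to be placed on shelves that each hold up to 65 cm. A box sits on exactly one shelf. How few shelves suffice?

Total = 60 + 60 + 50 + 50 + 45 + 45 + 40 + 35 + 30 + 10 + 10 = 435 cm.
Lower bound: ⌈435/65⌉ = 7 shelves.
Also, 8 boxes each exceed 65/2 cm, and no two of those can share a shelf, so at least 8 shelves are needed.
A packing using 8 shelves:
  shelf 1: 60 = 60
  shelf 2: 60 = 60
  shelf 3: 50 + 10 = 60
  shelf 4: 50 + 10 = 60
  shelf 5: 45 = 45
  shelf 6: 45 = 45
  shelf 7: 40 = 40
  shelf 8: 35 + 30 = 65
This matches the lower bound, so 8 is optimal.

8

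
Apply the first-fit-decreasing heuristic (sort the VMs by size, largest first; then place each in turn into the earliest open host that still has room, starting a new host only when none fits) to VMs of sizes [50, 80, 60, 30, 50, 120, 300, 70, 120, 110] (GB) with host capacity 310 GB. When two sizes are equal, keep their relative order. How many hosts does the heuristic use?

4

Sorted descending: 300, 120, 120, 110, 80, 70, 60, 50, 50, 30.
  300 → host 1 (new)  [load 300/310]
  120 → host 2 (new)  [load 120/310]
  120 → host 2  [load 240/310]
  110 → host 3 (new)  [load 110/310]
  80 → host 3  [load 190/310]
  70 → host 2  [load 310/310]
  60 → host 3  [load 250/310]
  50 → host 3  [load 300/310]
  50 → host 4 (new)  [load 50/310]
  30 → host 4  [load 80/310]
4 hosts opened.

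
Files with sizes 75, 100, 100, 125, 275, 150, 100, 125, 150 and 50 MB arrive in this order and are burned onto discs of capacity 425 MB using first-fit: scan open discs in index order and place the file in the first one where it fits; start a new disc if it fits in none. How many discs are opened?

3

  75 → disc 1 (new)  [load 75/425]
  100 → disc 1  [load 175/425]
  100 → disc 1  [load 275/425]
  125 → disc 1  [load 400/425]
  275 → disc 2 (new)  [load 275/425]
  150 → disc 2  [load 425/425]
  100 → disc 3 (new)  [load 100/425]
  125 → disc 3  [load 225/425]
  150 → disc 3  [load 375/425]
  50 → disc 3  [load 425/425]
3 discs opened.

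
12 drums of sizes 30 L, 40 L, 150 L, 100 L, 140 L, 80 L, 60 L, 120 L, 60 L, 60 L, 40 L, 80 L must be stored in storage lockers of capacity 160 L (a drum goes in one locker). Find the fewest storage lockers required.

Total = 150 + 140 + 120 + 100 + 80 + 80 + 60 + 60 + 60 + 40 + 40 + 30 = 960 L.
Lower bound: ⌈960/160⌉ = 6 storage lockers.
A packing using 7 storage lockers:
  locker 1: 150 = 150
  locker 2: 140 = 140
  locker 3: 120 + 40 = 160
  locker 4: 100 + 60 = 160
  locker 5: 80 + 80 = 160
  locker 6: 60 + 60 + 40 = 160
  locker 7: 30 = 30
No arrangement into 6 storage lockers stays within capacity, so 7 is optimal.

7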